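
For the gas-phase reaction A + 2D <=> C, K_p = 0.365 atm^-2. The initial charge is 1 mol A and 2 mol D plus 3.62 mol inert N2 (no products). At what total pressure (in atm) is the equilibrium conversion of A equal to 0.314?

Let X = conversion of A (basis 1 mol A); extent of reaction ξ = X.
Species balance: n_A = 1 − X; n_D = 2 − 2X; n_C = X; n_I = 3.62 (inert).
Summing: n_T = 6.62 − 2X.
K_p = p_C / (p_A p_D^2) with p_i = (n_i/n_T)·P.
At X = 0.314: the mole-fraction product g(X) = Π y_i^ν_i = 8.731. Since K_p = g(X)·P^{-2}, P = (g/K_p)^(1/2) = (8.731/0.365)^(1/2) = 4.89 atm.

P = 4.89 atm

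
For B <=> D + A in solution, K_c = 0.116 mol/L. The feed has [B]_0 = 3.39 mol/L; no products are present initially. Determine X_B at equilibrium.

Let X = conversion of B; extent ξ = 3.39·X mol/L.
Concentrations: [B] = 3.39 − 3.39X; [D] = 3.39X; [A] = 3.39X.
K_c = [D] [A] / ([B]).
This equals 0.116 at X = 0.169 (the root in 0 < X < 1).

X = 0.169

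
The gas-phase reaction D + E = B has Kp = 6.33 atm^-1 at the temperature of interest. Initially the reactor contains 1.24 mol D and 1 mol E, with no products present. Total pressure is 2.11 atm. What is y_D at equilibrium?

y_D = 0.304

Let X = conversion of E (basis 1 mol E); extent of reaction ξ = X.
Moles: n_D = 1.24 − X; n_E = 1 − X; n_B = X.
n_T = Σnᵢ = 2.24 − X.
With p_i = (n_i/n_T)P, Kp = p_B / (p_D p_E).
Equating to 6.33 atm^-1 and solving on 0 < X < 1: X = 0.803.
Then n_D = 0.437, n_T = 1.44, so y_D = 0.304.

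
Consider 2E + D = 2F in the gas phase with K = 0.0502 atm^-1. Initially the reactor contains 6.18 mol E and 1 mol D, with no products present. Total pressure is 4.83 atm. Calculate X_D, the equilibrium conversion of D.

X = 0.396

Basis: 1 mol D initially; let X = conversion of D. Extent ξ = X.
Moles: n_E = 6.18 − 2X; n_D = 1 − X; n_F = 2X.
Total moles n_T = 7.18 − X.
With p_i = (n_i/n_T)P, K = p_F^2 / (p_E^2 p_D).
Equating to 0.0502 atm^-1 and solving on 0 < X < 1: X = 0.396.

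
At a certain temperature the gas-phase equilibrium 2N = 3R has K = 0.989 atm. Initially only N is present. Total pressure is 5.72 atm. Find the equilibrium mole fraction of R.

y_R = 0.397

Basis: 1 mol N initially; let X = conversion of N. Extent ξ = 0.5X.
Moles: n_N = 1 − X; n_R = 1.5X.
Summing: n_T = 1 + 0.5X.
y_i = n_i/n_T, p_i = y_i·P. K = p_R^3 / (p_N^2).
Setting this equal to 0.989 atm and taking the physical root (0 < X < 1) gives X = 0.305.
Then n_R = 0.458, n_T = 1.15, so y_R = 0.397.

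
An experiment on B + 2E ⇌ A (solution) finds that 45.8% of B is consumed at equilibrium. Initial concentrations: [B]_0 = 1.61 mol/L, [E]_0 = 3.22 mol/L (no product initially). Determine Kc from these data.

Kc = 0.277 (mol/L)^-2

Let X = conversion of B.
Concentrations: [B] = 1.61 − 1.61X; [E] = 3.22 − 3.22X; [A] = 1.61X.
At X = 0.458: [B] = 0.873, [E] = 1.75, [A] = 0.737.
Kc = [A] / ([B] [E]^2) = 0.277 (mol/L)^-2.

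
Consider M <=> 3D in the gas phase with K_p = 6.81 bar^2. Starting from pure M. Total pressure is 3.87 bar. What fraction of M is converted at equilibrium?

Let X = conversion of M (basis 1 mol M); extent of reaction ξ = X.
Mole table: n_M = 1 − X; n_D = 3X.
Total moles n_T = 1 + 2X.
y_i = n_i/n_T, p_i = y_i·P. K_p = p_D^3 / (p_M).
Substituting and setting equal to 6.81 bar^2 gives a polynomial in X; the root in (0,1) is X = 0.313.

X = 0.313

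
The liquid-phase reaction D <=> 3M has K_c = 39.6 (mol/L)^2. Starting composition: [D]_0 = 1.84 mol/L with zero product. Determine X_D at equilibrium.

X = 0.571

Let X = conversion of D; extent ξ = 1.84·X mol/L.
Concentrations: [D] = 1.84 − 1.84X; [M] = 5.52X.
K_c = [M]^3 / ([D]).
Setting equal to 39.6 and solving for X on (0,1) gives X = 0.571.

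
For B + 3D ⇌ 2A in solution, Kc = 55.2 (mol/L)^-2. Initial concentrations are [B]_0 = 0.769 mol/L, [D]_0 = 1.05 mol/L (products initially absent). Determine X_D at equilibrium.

X = 0.787

Let X = conversion of D; extent ξ = 1.05X/3 mol/L.
Concentrations: [B] = 0.769 − 0.35X; [D] = 1.05 − 1.05X; [A] = 0.7X.
Kc = [A]^2 / ([B] [D]^3).
Equating to 55.2 (mol/L)^-2: the physical root is X = 0.787.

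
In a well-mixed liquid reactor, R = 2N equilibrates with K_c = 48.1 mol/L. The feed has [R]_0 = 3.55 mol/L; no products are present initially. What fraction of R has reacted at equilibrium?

Let X = conversion of R; extent ξ = 3.55·X mol/L.
Concentrations: [R] = 3.55 − 3.55X; [N] = 7.1X.
K_c = [N]^2 / ([R]).
This equals 48.1 at X = 0.808 (the root in 0 < X < 1).

X = 0.808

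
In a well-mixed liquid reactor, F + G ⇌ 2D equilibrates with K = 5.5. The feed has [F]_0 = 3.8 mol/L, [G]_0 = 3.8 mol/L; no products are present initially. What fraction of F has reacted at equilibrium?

Let X = conversion of F; extent ξ = 3.8·X mol/L.
Concentrations: [F] = 3.8 − 3.8X; [G] = 3.8 − 3.8X; [D] = 7.6X.
K = [D]^2 / ([F] [G]).
This equals 5.5 at X = 0.540 (the root in 0 < X < 1).

X = 0.540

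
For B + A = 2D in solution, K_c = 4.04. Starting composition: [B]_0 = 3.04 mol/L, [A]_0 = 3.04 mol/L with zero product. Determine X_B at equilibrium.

Let X = conversion of B; extent ξ = 3.04·X mol/L.
Concentrations: [B] = 3.04 − 3.04X; [A] = 3.04 − 3.04X; [D] = 6.08X.
K_c = [D]^2 / ([B] [A]).
Equating to 4.04: the physical root is X = 0.501.

X = 0.501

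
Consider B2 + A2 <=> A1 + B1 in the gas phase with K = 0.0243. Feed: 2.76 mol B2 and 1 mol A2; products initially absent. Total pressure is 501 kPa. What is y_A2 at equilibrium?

Let X = conversion of A2 (basis 1 mol A2); extent of reaction ξ = X.
Mole table: n_B2 = 2.76 − X; n_A2 = 1 − X; n_A1 = X; n_B1 = X.
n_T stays at 3.76 (no change in mole number).
y_i = n_i/n_T, p_i = y_i·P. K = p_A1 p_B1 / (p_B2 p_A2).
This yields a degree-2 equation in X; solving on (0,1), X = 0.220.
Then n_A2 = 0.78, n_T = 3.76, so y_A2 = 0.208.

y_A2 = 0.208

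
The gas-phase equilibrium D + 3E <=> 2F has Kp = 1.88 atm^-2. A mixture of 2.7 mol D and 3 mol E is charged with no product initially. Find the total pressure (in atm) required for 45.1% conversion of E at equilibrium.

P = 0.996 atm

Let X = conversion of E (basis 3 mol E); extent of reaction ξ = X.
Mole table: n_D = 2.7 − X; n_E = 3 − 3X; n_F = 2X.
Summing: n_T = 5.7 − 2X.
Kp = p_F^2 / (p_D p_E^3) with p_i = (n_i/n_T)·P.
At X = 0.451: the mole-fraction product g(X) = Π y_i^ν_i = 1.864. Since Kp = g(X)·P^{-2}, P = (g/Kp)^(1/2) = (1.864/1.88)^(1/2) = 0.996 atm.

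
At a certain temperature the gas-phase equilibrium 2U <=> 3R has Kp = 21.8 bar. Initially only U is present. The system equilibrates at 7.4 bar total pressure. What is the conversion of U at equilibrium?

X = 0.582

Let X = conversion of U (basis 1 mol U); extent of reaction ξ = 0.5X.
Moles: n_U = 1 − X; n_R = 1.5X.
Summing: n_T = 1 + 0.5X.
y_i = n_i/n_T, p_i = y_i·P. Kp = p_R^3 / (p_U^2).
This yields a degree-3 equation in X; solving on (0,1), X = 0.582.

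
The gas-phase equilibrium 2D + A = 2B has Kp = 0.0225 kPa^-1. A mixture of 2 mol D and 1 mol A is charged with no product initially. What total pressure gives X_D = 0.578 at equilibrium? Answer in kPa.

P = 479 kPa

Basis: 2 mol D initially; let X = conversion of D. Extent ξ = X.
At extent ξ: n_D = 2 − 2X; n_A = 1 − X; n_B = 2X.
Total moles n_T = 3 − X.
Kp = p_B^2 / (p_D^2 p_A) with p_i = (n_i/n_T)·P.
At X = 0.578: the mole-fraction product g(X) = Π y_i^ν_i = 10.77. Since Kp = g(X)·P^{-1}, P = (g/Kp)^(1/1) = (10.77/0.0225)^(1/1) = 479 kPa.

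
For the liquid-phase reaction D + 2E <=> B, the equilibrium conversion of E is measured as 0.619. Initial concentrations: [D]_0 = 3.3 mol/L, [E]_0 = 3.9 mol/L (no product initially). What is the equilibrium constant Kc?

Kc = 0.261 (mol/L)^-2

Let X = conversion of E.
Concentrations: [D] = 3.3 − 1.95X; [E] = 3.9 − 3.9X; [B] = 1.95X.
At X = 0.619: [D] = 2.09, [E] = 1.49, [B] = 1.21.
Kc = [B] / ([D] [E]^2) = 0.261 (mol/L)^-2.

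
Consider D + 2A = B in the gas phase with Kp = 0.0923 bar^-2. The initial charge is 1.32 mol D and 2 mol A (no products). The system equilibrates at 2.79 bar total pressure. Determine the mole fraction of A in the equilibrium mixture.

Take 2 mol A as basis and let X be its fractional conversion, so ξ = X.
Moles: n_D = 1.32 − X; n_A = 2 − 2X; n_B = X.
n_T = Σnᵢ = 3.32 − 2X.
With p_i = (n_i/n_T)P, Kp = p_B / (p_D p_A^2).
This yields a degree-3 equation in X; solving on (0,1), X = 0.228.
Then n_A = 1.54, n_T = 2.86, so y_A = 0.539.

y_A = 0.539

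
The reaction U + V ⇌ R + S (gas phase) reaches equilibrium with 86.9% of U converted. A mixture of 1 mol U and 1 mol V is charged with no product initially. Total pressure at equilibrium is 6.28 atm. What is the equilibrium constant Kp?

Kp = 44

Let X = conversion of U (basis 1 mol U); extent of reaction ξ = X.
At extent ξ: n_U = 1 − X; n_V = 1 − X; n_R = X; n_S = X.
Total moles n_T = 2 (Δν = 0, constant).
At X = 0.869: n_U = 0.131, n_V = 0.131, n_R = 0.869, n_S = 0.869, n_T = 2.
p_i = (n_i/n_T)·P. Kp = p_R p_S / (p_U p_V) = 44.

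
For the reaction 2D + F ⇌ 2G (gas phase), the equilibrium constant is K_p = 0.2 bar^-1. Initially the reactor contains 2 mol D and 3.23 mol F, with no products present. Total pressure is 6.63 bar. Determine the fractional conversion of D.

Take 2 mol D as basis and let X be its fractional conversion, so ξ = X.
Species balance: n_D = 2 − 2X; n_F = 3.23 − X; n_G = 2X.
Summing: n_T = 5.23 − X.
With p_i = (n_i/n_T)P, K_p = p_G^2 / (p_D^2 p_F).
This yields a degree-3 equation in X; solving on (0,1), X = 0.467.

X = 0.467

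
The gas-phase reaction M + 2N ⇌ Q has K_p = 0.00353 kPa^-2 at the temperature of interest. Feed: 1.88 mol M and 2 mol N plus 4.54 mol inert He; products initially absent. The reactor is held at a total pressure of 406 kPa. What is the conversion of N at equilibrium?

X = 0.871

Basis: 2 mol N initially; let X = conversion of N. Extent ξ = X.
Mole table: n_M = 1.88 − X; n_N = 2 − 2X; n_Q = X; n_I = 4.54 (inert).
n_T = Σnᵢ = 8.42 − 2X.
Mole fractions y_i = n_i/n_T; K_p = p_Q / (p_M p_N^2) with p_i = y_i·P.
Equating to 0.00353 kPa^-2 and solving on 0 < X < 1: X = 0.871.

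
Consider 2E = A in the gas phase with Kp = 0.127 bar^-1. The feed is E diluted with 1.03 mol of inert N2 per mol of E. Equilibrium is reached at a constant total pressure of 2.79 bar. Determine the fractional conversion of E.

X = 0.223

Basis: 1 mol E initially; let X = conversion of E. Extent ξ = 0.5X.
Moles: n_E = 1 − X; n_A = 0.5X; n_I = 1.03 (inert).
n_T = Σnᵢ = 2.03 − 0.5X.
Mole fractions y_i = n_i/n_T; Kp = p_A / (p_E^2) with p_i = y_i·P.
Substituting and setting equal to 0.127 bar^-1 gives a polynomial in X; the root in (0,1) is X = 0.223.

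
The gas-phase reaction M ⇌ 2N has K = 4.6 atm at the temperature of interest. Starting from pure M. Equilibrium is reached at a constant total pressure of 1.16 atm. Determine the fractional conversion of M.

X = 0.706

Basis: 1 mol M initially; let X = conversion of M. Extent ξ = X.
At extent ξ: n_M = 1 − X; n_N = 2X.
Total moles n_T = 1 + X.
Mole fractions y_i = n_i/n_T; K = p_N^2 / (p_M) with p_i = y_i·P.
Equating to 4.6 atm and solving on 0 < X < 1: X = 0.706.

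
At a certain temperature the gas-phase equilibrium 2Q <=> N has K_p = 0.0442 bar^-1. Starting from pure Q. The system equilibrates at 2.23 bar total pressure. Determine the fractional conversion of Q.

Basis: 1 mol Q initially; let X = conversion of Q. Extent ξ = 0.5X.
Species balance: n_Q = 1 − X; n_N = 0.5X.
Summing: n_T = 1 − 0.5X.
y_i = n_i/n_T, p_i = y_i·P. K_p = p_N / (p_Q^2).
Setting this equal to 0.0442 bar^-1 and taking the physical root (0 < X < 1) gives X = 0.153.

X = 0.153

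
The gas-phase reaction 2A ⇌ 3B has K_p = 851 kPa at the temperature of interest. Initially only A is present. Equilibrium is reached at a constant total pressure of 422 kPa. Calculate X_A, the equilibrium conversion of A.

Let X = conversion of A (basis 1 mol A); extent of reaction ξ = 0.5X.
Mole table: n_A = 1 − X; n_B = 1.5X.
Total moles n_T = 1 + 0.5X.
Mole fractions y_i = n_i/n_T; K_p = p_B^3 / (p_A^2) with p_i = y_i·P.
This yields a degree-3 equation in X; solving on (0,1), X = 0.542.

X = 0.542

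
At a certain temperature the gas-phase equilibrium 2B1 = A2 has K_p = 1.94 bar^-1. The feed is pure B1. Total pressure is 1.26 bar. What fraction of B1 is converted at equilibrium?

Basis: 1 mol B1 initially; let X = conversion of B1. Extent ξ = 0.5X.
At extent ξ: n_B1 = 1 − X; n_A2 = 0.5X.
Total moles n_T = 1 − 0.5X.
With p_i = (n_i/n_T)P, K_p = p_A2 / (p_B1^2).
Setting this equal to 1.94 bar^-1 and taking the physical root (0 < X < 1) gives X = 0.695.

X = 0.695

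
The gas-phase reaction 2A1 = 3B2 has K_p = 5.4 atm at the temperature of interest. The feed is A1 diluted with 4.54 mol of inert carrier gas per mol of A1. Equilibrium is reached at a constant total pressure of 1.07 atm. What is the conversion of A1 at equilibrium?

X = 0.772

Take 1 mol A1 as basis and let X be its fractional conversion, so ξ = 0.5X.
At extent ξ: n_A1 = 1 − X; n_B2 = 1.5X; n_I = 4.54 (inert).
n_T = Σnᵢ = 5.54 + 0.5X.
Mole fractions y_i = n_i/n_T; K_p = p_B2^3 / (p_A1^2) with p_i = y_i·P.
This yields a degree-3 equation in X; solving on (0,1), X = 0.772.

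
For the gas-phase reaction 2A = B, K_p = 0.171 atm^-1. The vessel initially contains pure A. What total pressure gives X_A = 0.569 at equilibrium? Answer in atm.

Take 1 mol A as basis and let X be its fractional conversion, so ξ = 0.5X.
Moles: n_A = 1 − X; n_B = 0.5X.
n_T = Σnᵢ = 1 − 0.5X.
K_p = p_B / (p_A^2) with p_i = (n_i/n_T)·P.
At X = 0.569: the mole-fraction product g(X) = Π y_i^ν_i = 1.096. Since K_p = g(X)·P^{-1}, P = (g/K_p)^(1/1) = (1.096/0.171)^(1/1) = 6.41 atm.

P = 6.41 atm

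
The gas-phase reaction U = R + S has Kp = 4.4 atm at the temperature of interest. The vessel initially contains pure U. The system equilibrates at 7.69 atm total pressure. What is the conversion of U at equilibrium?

X = 0.603

Take 1 mol U as basis and let X be its fractional conversion, so ξ = X.
Species balance: n_U = 1 − X; n_R = X; n_S = X.
n_T = Σnᵢ = 1 + X.
Mole fractions y_i = n_i/n_T; Kp = p_R p_S / (p_U) with p_i = y_i·P.
Substituting and setting equal to 4.4 atm gives a polynomial in X; the root in (0,1) is X = 0.603.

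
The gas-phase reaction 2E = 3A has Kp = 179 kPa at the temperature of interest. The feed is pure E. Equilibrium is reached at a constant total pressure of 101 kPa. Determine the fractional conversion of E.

X = 0.528

Take 1 mol E as basis and let X be its fractional conversion, so ξ = 0.5X.
Species balance: n_E = 1 − X; n_A = 1.5X.
Total moles n_T = 1 + 0.5X.
Mole fractions y_i = n_i/n_T; Kp = p_A^3 / (p_E^2) with p_i = y_i·P.
Substituting and setting equal to 179 kPa gives a polynomial in X; the root in (0,1) is X = 0.528.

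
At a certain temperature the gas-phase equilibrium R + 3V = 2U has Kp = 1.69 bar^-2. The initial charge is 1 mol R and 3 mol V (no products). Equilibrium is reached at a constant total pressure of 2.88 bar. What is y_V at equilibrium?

Basis: 1 mol R initially; let X = conversion of R. Extent ξ = X.
Moles: n_R = 1 − X; n_V = 3 − 3X; n_U = 2X.
Total moles n_T = 4 − 2X.
y_i = n_i/n_T, p_i = y_i·P. Kp = p_U^2 / (p_R p_V^3).
Equating to 1.69 bar^-2 and solving on 0 < X < 1: X = 0.587.
Then n_V = 1.24, n_T = 2.83, so y_V = 0.438.

y_V = 0.438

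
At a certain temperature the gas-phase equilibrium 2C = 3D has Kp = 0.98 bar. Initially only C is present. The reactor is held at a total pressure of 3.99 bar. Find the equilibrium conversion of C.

Basis: 1 mol C initially; let X = conversion of C. Extent ξ = 0.5X.
At extent ξ: n_C = 1 − X; n_D = 1.5X.
n_T = Σnᵢ = 1 + 0.5X.
y_i = n_i/n_T, p_i = y_i·P. Kp = p_D^3 / (p_C^2).
Equating to 0.98 bar and solving on 0 < X < 1: X = 0.335.

X = 0.335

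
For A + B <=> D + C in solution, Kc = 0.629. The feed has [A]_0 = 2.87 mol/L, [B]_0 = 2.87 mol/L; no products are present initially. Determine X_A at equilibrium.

Let X = conversion of A; extent ξ = 2.87·X mol/L.
Concentrations: [A] = 2.87 − 2.87X; [B] = 2.87 − 2.87X; [D] = 2.87X; [C] = 2.87X.
Kc = [D] [C] / ([A] [B]).
Solving Kc = 0.629 for X ∈ (0,1): X = 0.442.

X = 0.442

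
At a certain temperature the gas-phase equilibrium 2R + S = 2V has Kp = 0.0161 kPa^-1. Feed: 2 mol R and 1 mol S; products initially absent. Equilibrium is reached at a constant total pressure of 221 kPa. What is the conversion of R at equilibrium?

X = 0.464

Basis: 2 mol R initially; let X = conversion of R. Extent ξ = X.
At extent ξ: n_R = 2 − 2X; n_S = 1 − X; n_V = 2X.
Total moles n_T = 3 − X.
With p_i = (n_i/n_T)P, Kp = p_V^2 / (p_R^2 p_S).
Substituting and setting equal to 0.0161 kPa^-1 gives a polynomial in X; the root in (0,1) is X = 0.464.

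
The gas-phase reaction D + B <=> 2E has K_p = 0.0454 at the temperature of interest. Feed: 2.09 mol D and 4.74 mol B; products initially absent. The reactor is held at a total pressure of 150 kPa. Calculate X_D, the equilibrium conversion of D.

Let X = conversion of D (basis 2.09 mol D); extent of reaction ξ = 2.09X.
Mole table: n_D = 2.09 − 2.09X; n_B = 4.74 − 2.09X; n_E = 4.18X.
n_T stays at 6.83 (no change in mole number).
y_i = n_i/n_T, p_i = y_i·P. K_p = p_E^2 / (p_D p_B).
Equating to 0.0454 and solving on 0 < X < 1: X = 0.144.

X = 0.144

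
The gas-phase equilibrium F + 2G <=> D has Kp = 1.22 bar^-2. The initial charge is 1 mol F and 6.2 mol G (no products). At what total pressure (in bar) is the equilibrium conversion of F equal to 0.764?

P = 1.98 bar

Basis: 1 mol F initially; let X = conversion of F. Extent ξ = X.
Moles: n_F = 1 − X; n_G = 6.2 − 2X; n_D = X.
Summing: n_T = 7.2 − 2X.
Kp = p_D / (p_F p_G^2) with p_i = (n_i/n_T)·P.
At X = 0.764: the mole-fraction product g(X) = Π y_i^ν_i = 4.771. Since Kp = g(X)·P^{-2}, P = (g/Kp)^(1/2) = (4.771/1.22)^(1/2) = 1.98 bar.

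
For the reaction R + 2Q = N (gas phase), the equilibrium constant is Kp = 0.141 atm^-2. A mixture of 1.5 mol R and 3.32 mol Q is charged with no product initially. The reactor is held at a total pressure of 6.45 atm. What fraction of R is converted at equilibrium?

Let X = conversion of R (basis 1.5 mol R); extent of reaction ξ = 1.5X.
Species balance: n_R = 1.5 − 1.5X; n_Q = 3.32 − 3X; n_N = 1.5X.
n_T = Σnᵢ = 4.82 − 3X.
With p_i = (n_i/n_T)P, Kp = p_N / (p_R p_Q^2).
Equating to 0.141 atm^-2 and solving on 0 < X < 1: X = 0.598.

X = 0.598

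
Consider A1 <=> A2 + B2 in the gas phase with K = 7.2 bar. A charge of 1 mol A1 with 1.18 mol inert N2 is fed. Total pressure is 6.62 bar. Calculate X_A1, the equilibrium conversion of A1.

Basis: 1 mol A1 initially; let X = conversion of A1. Extent ξ = X.
Mole table: n_A1 = 1 − X; n_A2 = X; n_B2 = X; n_I = 1.18 (inert).
n_T = Σnᵢ = 2.18 + X.
Mole fractions y_i = n_i/n_T; K = p_A2 p_B2 / (p_A1) with p_i = y_i·P.
Substituting and setting equal to 7.2 bar gives a polynomial in X; the root in (0,1) is X = 0.802.

X = 0.802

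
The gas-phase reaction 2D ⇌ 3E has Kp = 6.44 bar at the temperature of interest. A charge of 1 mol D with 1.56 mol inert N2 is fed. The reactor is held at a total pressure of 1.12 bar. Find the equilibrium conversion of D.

Basis: 1 mol D initially; let X = conversion of D. Extent ξ = 0.5X.
At extent ξ: n_D = 1 − X; n_E = 1.5X; n_I = 1.56 (inert).
Total moles n_T = 2.56 + 0.5X.
y_i = n_i/n_T, p_i = y_i·P. Kp = p_E^3 / (p_D^2).
Equating to 6.44 bar and solving on 0 < X < 1: X = 0.724.

X = 0.724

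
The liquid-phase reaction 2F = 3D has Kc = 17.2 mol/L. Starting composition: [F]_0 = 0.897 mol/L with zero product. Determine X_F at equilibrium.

X = 0.735

Let X = conversion of F; extent ξ = 0.897X/2 mol/L.
Concentrations: [F] = 0.897 − 0.897X; [D] = 1.35X.
Kc = [D]^3 / ([F]^2).
This equals 17.2 at X = 0.735 (the root in 0 < X < 1).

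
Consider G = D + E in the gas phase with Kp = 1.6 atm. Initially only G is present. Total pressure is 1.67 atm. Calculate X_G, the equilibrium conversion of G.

Take 1 mol G as basis and let X be its fractional conversion, so ξ = X.
At extent ξ: n_G = 1 − X; n_D = X; n_E = X.
Total moles n_T = 1 + X.
With p_i = (n_i/n_T)P, Kp = p_D p_E / (p_G).
Substituting and setting equal to 1.6 atm gives a polynomial in X; the root in (0,1) is X = 0.699.

X = 0.699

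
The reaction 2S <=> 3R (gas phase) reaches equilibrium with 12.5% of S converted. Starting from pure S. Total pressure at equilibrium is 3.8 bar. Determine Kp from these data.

Kp = 0.0308 bar

Let X = conversion of S (basis 1 mol S); extent of reaction ξ = 0.5X.
Mole table: n_S = 1 − X; n_R = 1.5X.
Summing: n_T = 1 + 0.5X.
At X = 0.125: n_S = 0.875, n_R = 0.188, n_T = 1.06.
p_i = (n_i/n_T)·P. Kp = p_R^3 / (p_S^2) = 0.0308 bar.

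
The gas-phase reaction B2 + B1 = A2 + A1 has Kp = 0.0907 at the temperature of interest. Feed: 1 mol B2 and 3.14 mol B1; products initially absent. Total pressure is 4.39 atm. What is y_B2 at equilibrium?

y_B2 = 0.147

Take 1 mol B2 as basis and let X be its fractional conversion, so ξ = X.
Species balance: n_B2 = 1 − X; n_B1 = 3.14 − X; n_A2 = X; n_A1 = X.
n_T stays at 4.14 (no change in mole number).
y_i = n_i/n_T, p_i = y_i·P. Kp = p_A2 p_A1 / (p_B2 p_B1).
This yields a degree-2 equation in X; solving on (0,1), X = 0.390.
Then n_B2 = 0.61, n_T = 4.14, so y_B2 = 0.147.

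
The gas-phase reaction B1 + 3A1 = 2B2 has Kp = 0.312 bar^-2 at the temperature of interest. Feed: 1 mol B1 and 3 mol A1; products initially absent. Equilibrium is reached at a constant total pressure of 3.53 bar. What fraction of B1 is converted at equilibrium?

X = 0.470

Basis: 1 mol B1 initially; let X = conversion of B1. Extent ξ = X.
At extent ξ: n_B1 = 1 − X; n_A1 = 3 − 3X; n_B2 = 2X.
n_T = Σnᵢ = 4 − 2X.
Mole fractions y_i = n_i/n_T; Kp = p_B2^2 / (p_B1 p_A1^3) with p_i = y_i·P.
Substituting and setting equal to 0.312 bar^-2 gives a polynomial in X; the root in (0,1) is X = 0.470.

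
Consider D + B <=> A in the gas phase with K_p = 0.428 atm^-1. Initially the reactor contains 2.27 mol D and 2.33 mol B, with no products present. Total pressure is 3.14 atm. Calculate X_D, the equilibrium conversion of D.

X = 0.351

Let X = conversion of D (basis 2.27 mol D); extent of reaction ξ = 2.27X.
At extent ξ: n_D = 2.27 − 2.27X; n_B = 2.33 − 2.27X; n_A = 2.27X.
Summing: n_T = 4.6 − 2.27X.
Mole fractions y_i = n_i/n_T; K_p = p_A / (p_D p_B) with p_i = y_i·P.
Setting this equal to 0.428 atm^-1 and taking the physical root (0 < X < 1) gives X = 0.351.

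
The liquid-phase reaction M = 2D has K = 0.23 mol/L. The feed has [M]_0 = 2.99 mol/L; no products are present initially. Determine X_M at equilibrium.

Let X = conversion of M; extent ξ = 2.99·X mol/L.
Concentrations: [M] = 2.99 − 2.99X; [D] = 5.98X.
K = [D]^2 / ([M]).
Equating to 0.23 mol/L: the physical root is X = 0.129.

X = 0.129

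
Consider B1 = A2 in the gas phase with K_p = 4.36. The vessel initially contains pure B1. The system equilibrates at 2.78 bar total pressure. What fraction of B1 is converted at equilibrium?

Take 1 mol B1 as basis and let X be its fractional conversion, so ξ = X.
Moles: n_B1 = 1 − X; n_A2 = X.
n_T stays at 1 (no change in mole number).
Mole fractions y_i = n_i/n_T; K_p = p_A2 / (p_B1) with p_i = y_i·P.
Setting this equal to 4.36 and taking the physical root (0 < X < 1) gives X = 0.813.

X = 0.813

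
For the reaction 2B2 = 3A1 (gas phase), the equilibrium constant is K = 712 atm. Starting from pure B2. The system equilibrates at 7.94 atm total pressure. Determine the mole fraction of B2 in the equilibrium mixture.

y_B2 = 0.091

Basis: 1 mol B2 initially; let X = conversion of B2. Extent ξ = 0.5X.
Mole table: n_B2 = 1 − X; n_A1 = 1.5X.
Summing: n_T = 1 + 0.5X.
With p_i = (n_i/n_T)P, K = p_A1^3 / (p_B2^2).
Setting this equal to 712 atm and taking the physical root (0 < X < 1) gives X = 0.869.
Then n_B2 = 0.131, n_T = 1.43, so y_B2 = 0.091.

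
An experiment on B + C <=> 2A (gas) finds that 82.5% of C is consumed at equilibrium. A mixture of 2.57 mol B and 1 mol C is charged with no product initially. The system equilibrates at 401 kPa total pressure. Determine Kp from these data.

Kp = 8.92

Take 1 mol C as basis and let X be its fractional conversion, so ξ = X.
Mole table: n_B = 2.57 − X; n_C = 1 − X; n_A = 2X.
n_T stays at 3.57 (no change in mole number).
At X = 0.825: n_B = 1.74, n_C = 0.175, n_A = 1.65, n_T = 3.57.
p_i = (n_i/n_T)·P. Kp = p_A^2 / (p_B p_C) = 8.92.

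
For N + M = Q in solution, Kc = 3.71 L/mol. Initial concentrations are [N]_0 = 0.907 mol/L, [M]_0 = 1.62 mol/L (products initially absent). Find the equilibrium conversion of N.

Let X = conversion of N; extent ξ = 0.907·X mol/L.
Concentrations: [N] = 0.907 − 0.907X; [M] = 1.62 − 0.907X; [Q] = 0.907X.
Kc = [Q] / ([N] [M]).
This equals 3.71 at X = 0.773 (the root in 0 < X < 1).

X = 0.773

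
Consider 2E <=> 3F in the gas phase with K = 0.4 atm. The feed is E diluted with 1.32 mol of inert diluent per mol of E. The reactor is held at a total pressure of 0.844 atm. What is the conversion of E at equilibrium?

X = 0.467

Take 1 mol E as basis and let X be its fractional conversion, so ξ = 0.5X.
Species balance: n_E = 1 − X; n_F = 1.5X; n_I = 1.32 (inert).
Summing: n_T = 2.32 + 0.5X.
With p_i = (n_i/n_T)P, K = p_F^3 / (p_E^2).
Equating to 0.4 atm and solving on 0 < X < 1: X = 0.467.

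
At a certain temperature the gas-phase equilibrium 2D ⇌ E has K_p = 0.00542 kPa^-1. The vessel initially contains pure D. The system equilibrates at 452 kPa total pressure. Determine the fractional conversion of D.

X = 0.696

Let X = conversion of D (basis 1 mol D); extent of reaction ξ = 0.5X.
Mole table: n_D = 1 − X; n_E = 0.5X.
Total moles n_T = 1 − 0.5X.
Mole fractions y_i = n_i/n_T; K_p = p_E / (p_D^2) with p_i = y_i·P.
Setting this equal to 0.00542 kPa^-1 and taking the physical root (0 < X < 1) gives X = 0.696.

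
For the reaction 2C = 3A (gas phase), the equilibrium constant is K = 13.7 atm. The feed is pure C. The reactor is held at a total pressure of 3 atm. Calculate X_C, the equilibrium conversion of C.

Take 1 mol C as basis and let X be its fractional conversion, so ξ = 0.5X.
Species balance: n_C = 1 − X; n_A = 1.5X.
Total moles n_T = 1 + 0.5X.
With p_i = (n_i/n_T)P, K = p_A^3 / (p_C^2).
This yields a degree-3 equation in X; solving on (0,1), X = 0.627.

X = 0.627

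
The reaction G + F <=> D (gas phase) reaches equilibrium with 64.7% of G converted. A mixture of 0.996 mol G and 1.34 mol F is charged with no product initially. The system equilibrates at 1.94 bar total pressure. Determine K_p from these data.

Let X = conversion of G (basis 0.996 mol G); extent of reaction ξ = 0.996X.
Species balance: n_G = 0.996 − 0.996X; n_F = 1.34 − 0.996X; n_D = 0.996X.
n_T = Σnᵢ = 2.34 − 0.996X.
At X = 0.647: n_G = 0.352, n_F = 0.696, n_D = 0.644, n_T = 1.69.
p_i = (n_i/n_T)·P. K_p = p_D / (p_G p_F) = 2.3 bar^-1.

K_p = 2.3 bar^-1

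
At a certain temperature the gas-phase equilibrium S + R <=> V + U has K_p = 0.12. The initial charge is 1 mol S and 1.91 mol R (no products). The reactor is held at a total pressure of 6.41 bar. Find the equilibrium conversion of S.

X = 0.349

Let X = conversion of S (basis 1 mol S); extent of reaction ξ = X.
Moles: n_S = 1 − X; n_R = 1.91 − X; n_V = X; n_U = X.
n_T stays at 2.91 (no change in mole number).
y_i = n_i/n_T, p_i = y_i·P. K_p = p_V p_U / (p_S p_R).
Setting this equal to 0.12 and taking the physical root (0 < X < 1) gives X = 0.349.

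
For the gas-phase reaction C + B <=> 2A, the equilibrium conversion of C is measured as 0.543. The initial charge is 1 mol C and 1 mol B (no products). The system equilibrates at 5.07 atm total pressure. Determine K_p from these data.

Basis: 1 mol C initially; let X = conversion of C. Extent ξ = X.
At extent ξ: n_C = 1 − X; n_B = 1 − X; n_A = 2X.
Since Δν = 0, n_T = 2 throughout.
At X = 0.543: n_C = 0.457, n_B = 0.457, n_A = 1.09, n_T = 2.
p_i = (n_i/n_T)·P. K_p = p_A^2 / (p_C p_B) = 5.65.

K_p = 5.65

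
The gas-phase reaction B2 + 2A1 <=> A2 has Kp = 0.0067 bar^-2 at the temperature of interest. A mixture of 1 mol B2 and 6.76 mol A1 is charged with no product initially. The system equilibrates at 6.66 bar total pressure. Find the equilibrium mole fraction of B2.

y_B2 = 0.111

Take 1 mol B2 as basis and let X be its fractional conversion, so ξ = X.
Mole table: n_B2 = 1 − X; n_A1 = 6.76 − 2X; n_A2 = X.
Summing: n_T = 7.76 − 2X.
With p_i = (n_i/n_T)P, Kp = p_A2 / (p_B2 p_A1^2).
Substituting and setting equal to 0.0067 bar^-2 gives a polynomial in X; the root in (0,1) is X = 0.182.
Then n_B2 = 0.818, n_T = 7.4, so y_B2 = 0.111.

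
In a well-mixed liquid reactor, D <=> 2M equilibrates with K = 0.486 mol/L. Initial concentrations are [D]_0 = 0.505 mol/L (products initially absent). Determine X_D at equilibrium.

X = 0.385

Let X = conversion of D; extent ξ = 0.505·X mol/L.
Concentrations: [D] = 0.505 − 0.505X; [M] = 1.01X.
K = [M]^2 / ([D]).
Equating to 0.486 mol/L: the physical root is X = 0.385.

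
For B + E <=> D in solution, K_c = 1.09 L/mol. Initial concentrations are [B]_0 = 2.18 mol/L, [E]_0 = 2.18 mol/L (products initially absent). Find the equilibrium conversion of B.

Let X = conversion of B; extent ξ = 2.18·X mol/L.
Concentrations: [B] = 2.18 − 2.18X; [E] = 2.18 − 2.18X; [D] = 2.18X.
K_c = [D] / ([B] [E]).
Equating to 1.09 L/mol: the physical root is X = 0.528.

X = 0.528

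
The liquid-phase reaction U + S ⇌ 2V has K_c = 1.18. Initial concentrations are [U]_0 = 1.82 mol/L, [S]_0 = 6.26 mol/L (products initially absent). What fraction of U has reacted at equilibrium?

X = 0.588

Let X = conversion of U; extent ξ = 1.82·X mol/L.
Concentrations: [U] = 1.82 − 1.82X; [S] = 6.26 − 1.82X; [V] = 3.64X.
K_c = [V]^2 / ([U] [S]).
This equals 1.18 at X = 0.588 (the root in 0 < X < 1).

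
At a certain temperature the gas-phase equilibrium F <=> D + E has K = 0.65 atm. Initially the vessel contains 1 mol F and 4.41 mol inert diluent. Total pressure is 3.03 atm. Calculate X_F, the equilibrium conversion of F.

Basis: 1 mol F initially; let X = conversion of F. Extent ξ = X.
At extent ξ: n_F = 1 − X; n_D = X; n_E = X; n_I = 4.41 (inert).
Total moles n_T = 5.41 + X.
Mole fractions y_i = n_i/n_T; K = p_D p_E / (p_F) with p_i = y_i·P.
Setting this equal to 0.65 atm and taking the physical root (0 < X < 1) gives X = 0.663.

X = 0.663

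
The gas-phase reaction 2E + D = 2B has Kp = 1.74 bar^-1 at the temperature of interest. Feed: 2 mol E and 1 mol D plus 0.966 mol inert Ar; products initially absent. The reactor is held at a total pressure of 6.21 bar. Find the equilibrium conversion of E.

X = 0.545

Basis: 2 mol E initially; let X = conversion of E. Extent ξ = X.
Moles: n_E = 2 − 2X; n_D = 1 − X; n_B = 2X; n_I = 0.966 (inert).
n_T = Σnᵢ = 3.97 − X.
Mole fractions y_i = n_i/n_T; Kp = p_B^2 / (p_E^2 p_D) with p_i = y_i·P.
Substituting and setting equal to 1.74 bar^-1 gives a polynomial in X; the root in (0,1) is X = 0.545.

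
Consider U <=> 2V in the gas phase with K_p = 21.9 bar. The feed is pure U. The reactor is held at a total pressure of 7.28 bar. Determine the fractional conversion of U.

X = 0.655

Let X = conversion of U (basis 1 mol U); extent of reaction ξ = X.
At extent ξ: n_U = 1 − X; n_V = 2X.
Total moles n_T = 1 + X.
With p_i = (n_i/n_T)P, K_p = p_V^2 / (p_U).
Setting this equal to 21.9 bar and taking the physical root (0 < X < 1) gives X = 0.655.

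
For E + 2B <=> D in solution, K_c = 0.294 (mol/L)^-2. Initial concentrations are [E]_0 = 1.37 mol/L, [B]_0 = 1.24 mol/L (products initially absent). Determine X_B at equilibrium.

X = 0.352

Let X = conversion of B; extent ξ = 1.24X/2 mol/L.
Concentrations: [E] = 1.37 − 0.62X; [B] = 1.24 − 1.24X; [D] = 0.62X.
K_c = [D] / ([E] [B]^2).
Equating to 0.294 (mol/L)^-2: the physical root is X = 0.352.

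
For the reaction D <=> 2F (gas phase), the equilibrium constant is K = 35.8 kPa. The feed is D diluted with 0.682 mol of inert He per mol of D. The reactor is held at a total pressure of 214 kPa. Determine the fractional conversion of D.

Let X = conversion of D (basis 1 mol D); extent of reaction ξ = X.
At extent ξ: n_D = 1 − X; n_F = 2X; n_I = 0.682 (inert).
n_T = Σnᵢ = 1.68 + X.
With p_i = (n_i/n_T)P, K = p_F^2 / (p_D).
Setting this equal to 35.8 kPa and taking the physical root (0 < X < 1) gives X = 0.247.

X = 0.247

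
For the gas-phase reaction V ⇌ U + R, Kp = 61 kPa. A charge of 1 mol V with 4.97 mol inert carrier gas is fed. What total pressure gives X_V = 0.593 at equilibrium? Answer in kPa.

P = 463 kPa

Basis: 1 mol V initially; let X = conversion of V. Extent ξ = X.
Species balance: n_V = 1 − X; n_U = X; n_R = X; n_I = 4.97 (inert).
Total moles n_T = 5.97 + X.
Kp = p_U p_R / (p_V) with p_i = (n_i/n_T)·P.
At X = 0.593: the mole-fraction product g(X) = Π y_i^ν_i = 0.1316. Since Kp = g(X)·P^{1}, P = (Kp/g)^(1/1) = (61/0.1316)^(1/1) = 463 kPa.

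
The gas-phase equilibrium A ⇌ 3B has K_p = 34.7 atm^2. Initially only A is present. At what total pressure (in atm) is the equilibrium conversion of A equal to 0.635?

Take 1 mol A as basis and let X be its fractional conversion, so ξ = X.
Mole table: n_A = 1 − X; n_B = 3X.
n_T = Σnᵢ = 1 + 2X.
K_p = p_B^3 / (p_A) with p_i = (n_i/n_T)·P.
At X = 0.635: the mole-fraction product g(X) = Π y_i^ν_i = 3.676. Since K_p = g(X)·P^{2}, P = (K_p/g)^(1/2) = (34.7/3.676)^(1/2) = 3.07 atm.

P = 3.07 atm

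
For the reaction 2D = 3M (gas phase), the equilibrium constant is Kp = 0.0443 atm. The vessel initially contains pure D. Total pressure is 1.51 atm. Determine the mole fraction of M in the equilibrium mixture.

Take 1 mol D as basis and let X be its fractional conversion, so ξ = 0.5X.
Moles: n_D = 1 − X; n_M = 1.5X.
Total moles n_T = 1 + 0.5X.
Mole fractions y_i = n_i/n_T; Kp = p_M^3 / (p_D^2) with p_i = y_i·P.
This yields a degree-3 equation in X; solving on (0,1), X = 0.185.
Then n_M = 0.277, n_T = 1.09, so y_M = 0.254.

y_M = 0.254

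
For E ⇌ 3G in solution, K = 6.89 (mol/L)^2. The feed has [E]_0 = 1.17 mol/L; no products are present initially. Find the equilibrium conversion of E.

X = 0.464

Let X = conversion of E; extent ξ = 1.17·X mol/L.
Concentrations: [E] = 1.17 − 1.17X; [G] = 3.51X.
K = [G]^3 / ([E]).
Solving K = 6.89 for X ∈ (0,1): X = 0.464.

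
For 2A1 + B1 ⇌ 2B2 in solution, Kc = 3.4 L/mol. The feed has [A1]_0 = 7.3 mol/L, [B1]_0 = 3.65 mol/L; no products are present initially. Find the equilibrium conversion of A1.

Let X = conversion of A1; extent ξ = 7.3X/2 mol/L.
Concentrations: [A1] = 7.3 − 7.3X; [B1] = 3.65 − 3.65X; [B2] = 7.3X.
Kc = [B2]^2 / ([A1]^2 [B1]).
This equals 3.4 at X = 0.669 (the root in 0 < X < 1).

X = 0.669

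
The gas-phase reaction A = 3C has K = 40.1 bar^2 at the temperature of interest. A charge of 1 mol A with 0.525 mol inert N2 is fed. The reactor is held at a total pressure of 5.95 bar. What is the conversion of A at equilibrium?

Take 1 mol A as basis and let X be its fractional conversion, so ξ = X.
Species balance: n_A = 1 − X; n_C = 3X; n_I = 0.525 (inert).
n_T = Σnᵢ = 1.52 + 2X.
Mole fractions y_i = n_i/n_T; K = p_C^3 / (p_A) with p_i = y_i·P.
Setting this equal to 40.1 bar^2 and taking the physical root (0 < X < 1) gives X = 0.511.

X = 0.511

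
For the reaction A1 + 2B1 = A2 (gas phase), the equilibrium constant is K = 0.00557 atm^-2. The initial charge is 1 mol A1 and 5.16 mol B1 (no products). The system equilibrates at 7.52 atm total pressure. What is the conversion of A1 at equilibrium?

X = 0.178

Let X = conversion of A1 (basis 1 mol A1); extent of reaction ξ = X.
Moles: n_A1 = 1 − X; n_B1 = 5.16 − 2X; n_A2 = X.
Total moles n_T = 6.16 − 2X.
With p_i = (n_i/n_T)P, K = p_A2 / (p_A1 p_B1^2).
Equating to 0.00557 atm^-2 and solving on 0 < X < 1: X = 0.178.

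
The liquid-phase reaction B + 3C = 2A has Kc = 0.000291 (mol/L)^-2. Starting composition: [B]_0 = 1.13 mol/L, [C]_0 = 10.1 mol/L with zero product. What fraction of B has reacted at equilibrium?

Let X = conversion of B; extent ξ = 1.13·X mol/L.
Concentrations: [B] = 1.13 − 1.13X; [C] = 10.1 − 3.39X; [A] = 2.26X.
Kc = [A]^2 / ([B] [C]^3).
Solving Kc = 0.000291 for X ∈ (0,1): X = 0.206.

X = 0.206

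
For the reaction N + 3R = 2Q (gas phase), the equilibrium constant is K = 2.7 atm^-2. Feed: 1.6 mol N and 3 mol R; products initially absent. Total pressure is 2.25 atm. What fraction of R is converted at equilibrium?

X = 0.632

Take 3 mol R as basis and let X be its fractional conversion, so ξ = X.
Species balance: n_N = 1.6 − X; n_R = 3 − 3X; n_Q = 2X.
Total moles n_T = 4.6 − 2X.
Mole fractions y_i = n_i/n_T; K = p_Q^2 / (p_N p_R^3) with p_i = y_i·P.
Setting this equal to 2.7 atm^-2 and taking the physical root (0 < X < 1) gives X = 0.632.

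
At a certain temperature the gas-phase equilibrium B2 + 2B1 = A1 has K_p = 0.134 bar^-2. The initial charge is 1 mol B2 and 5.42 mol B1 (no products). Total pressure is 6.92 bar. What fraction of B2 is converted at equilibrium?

X = 0.801

Take 1 mol B2 as basis and let X be its fractional conversion, so ξ = X.
Mole table: n_B2 = 1 − X; n_B1 = 5.42 − 2X; n_A1 = X.
n_T = Σnᵢ = 6.42 − 2X.
With p_i = (n_i/n_T)P, K_p = p_A1 / (p_B2 p_B1^2).
Setting this equal to 0.134 bar^-2 and taking the physical root (0 < X < 1) gives X = 0.801.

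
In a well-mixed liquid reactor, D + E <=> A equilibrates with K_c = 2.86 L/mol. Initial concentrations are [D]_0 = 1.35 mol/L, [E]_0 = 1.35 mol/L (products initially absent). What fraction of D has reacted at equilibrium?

Let X = conversion of D; extent ξ = 1.35·X mol/L.
Concentrations: [D] = 1.35 − 1.35X; [E] = 1.35 − 1.35X; [A] = 1.35X.
K_c = [A] / ([D] [E]).
Solving K_c = 2.86 for X ∈ (0,1): X = 0.604.

X = 0.604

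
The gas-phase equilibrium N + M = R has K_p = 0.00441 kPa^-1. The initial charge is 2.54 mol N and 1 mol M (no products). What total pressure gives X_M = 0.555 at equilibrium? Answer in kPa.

Let X = conversion of M (basis 1 mol M); extent of reaction ξ = X.
At extent ξ: n_N = 2.54 − X; n_M = 1 − X; n_R = X.
Summing: n_T = 3.54 − X.
K_p = p_R / (p_N p_M) with p_i = (n_i/n_T)·P.
At X = 0.555: the mole-fraction product g(X) = Π y_i^ν_i = 1.875. Since K_p = g(X)·P^{-1}, P = (g/K_p)^(1/1) = (1.875/0.00441)^(1/1) = 425 kPa.

P = 425 kPa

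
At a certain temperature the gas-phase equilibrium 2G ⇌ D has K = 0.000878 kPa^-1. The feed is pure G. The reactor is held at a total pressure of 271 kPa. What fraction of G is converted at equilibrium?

Take 1 mol G as basis and let X be its fractional conversion, so ξ = 0.5X.
Moles: n_G = 1 − X; n_D = 0.5X.
Total moles n_T = 1 − 0.5X.
y_i = n_i/n_T, p_i = y_i·P. K = p_D / (p_G^2).
Substituting and setting equal to 0.000878 kPa^-1 gives a polynomial in X; the root in (0,1) is X = 0.284.

X = 0.284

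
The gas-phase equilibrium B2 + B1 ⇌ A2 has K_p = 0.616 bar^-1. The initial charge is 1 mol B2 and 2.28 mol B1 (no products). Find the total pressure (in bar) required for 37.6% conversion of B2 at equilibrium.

Take 1 mol B2 as basis and let X be its fractional conversion, so ξ = X.
Mole table: n_B2 = 1 − X; n_B1 = 2.28 − X; n_A2 = X.
Summing: n_T = 3.28 − X.
K_p = p_A2 / (p_B2 p_B1) with p_i = (n_i/n_T)·P.
At X = 0.376: the mole-fraction product g(X) = Π y_i^ν_i = 0.919. Since K_p = g(X)·P^{-1}, P = (g/K_p)^(1/1) = (0.919/0.616)^(1/1) = 1.49 bar.

P = 1.49 bar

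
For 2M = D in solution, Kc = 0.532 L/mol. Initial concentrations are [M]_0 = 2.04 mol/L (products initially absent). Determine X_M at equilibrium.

X = 0.514

Let X = conversion of M; extent ξ = 2.04X/2 mol/L.
Concentrations: [M] = 2.04 − 2.04X; [D] = 1.02X.
Kc = [D] / ([M]^2).
This equals 0.532 at X = 0.514 (the root in 0 < X < 1).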